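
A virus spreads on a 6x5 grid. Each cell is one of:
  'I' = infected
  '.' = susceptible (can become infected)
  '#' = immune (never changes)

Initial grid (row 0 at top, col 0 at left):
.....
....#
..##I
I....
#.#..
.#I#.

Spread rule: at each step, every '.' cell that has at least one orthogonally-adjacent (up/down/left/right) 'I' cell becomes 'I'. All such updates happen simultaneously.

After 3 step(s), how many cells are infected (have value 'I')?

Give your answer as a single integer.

Step 0 (initial): 3 infected
Step 1: +3 new -> 6 infected
Step 2: +6 new -> 12 infected
Step 3: +4 new -> 16 infected

Answer: 16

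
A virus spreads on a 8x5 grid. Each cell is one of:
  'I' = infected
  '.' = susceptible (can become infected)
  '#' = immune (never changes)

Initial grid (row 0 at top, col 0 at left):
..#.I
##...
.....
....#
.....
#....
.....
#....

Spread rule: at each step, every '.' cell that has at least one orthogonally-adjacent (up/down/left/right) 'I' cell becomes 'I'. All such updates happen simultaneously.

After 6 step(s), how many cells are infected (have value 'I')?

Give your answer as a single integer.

Step 0 (initial): 1 infected
Step 1: +2 new -> 3 infected
Step 2: +2 new -> 5 infected
Step 3: +2 new -> 7 infected
Step 4: +2 new -> 9 infected
Step 5: +3 new -> 12 infected
Step 6: +5 new -> 17 infected

Answer: 17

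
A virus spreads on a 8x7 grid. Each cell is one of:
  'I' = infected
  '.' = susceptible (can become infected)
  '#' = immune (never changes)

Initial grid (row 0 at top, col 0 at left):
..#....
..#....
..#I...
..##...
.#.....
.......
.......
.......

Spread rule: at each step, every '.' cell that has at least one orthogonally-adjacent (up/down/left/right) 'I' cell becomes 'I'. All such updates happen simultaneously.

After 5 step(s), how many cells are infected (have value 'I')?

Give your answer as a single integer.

Answer: 24

Derivation:
Step 0 (initial): 1 infected
Step 1: +2 new -> 3 infected
Step 2: +4 new -> 7 infected
Step 3: +5 new -> 12 infected
Step 4: +6 new -> 18 infected
Step 5: +6 new -> 24 infected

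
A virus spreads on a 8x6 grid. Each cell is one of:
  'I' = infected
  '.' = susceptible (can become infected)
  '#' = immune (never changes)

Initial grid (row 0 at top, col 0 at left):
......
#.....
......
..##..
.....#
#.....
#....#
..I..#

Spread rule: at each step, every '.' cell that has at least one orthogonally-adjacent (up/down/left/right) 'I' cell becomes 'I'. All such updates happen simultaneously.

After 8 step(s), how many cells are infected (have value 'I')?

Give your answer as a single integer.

Step 0 (initial): 1 infected
Step 1: +3 new -> 4 infected
Step 2: +5 new -> 9 infected
Step 3: +4 new -> 13 infected
Step 4: +3 new -> 16 infected
Step 5: +4 new -> 20 infected
Step 6: +3 new -> 23 infected
Step 7: +5 new -> 28 infected
Step 8: +5 new -> 33 infected

Answer: 33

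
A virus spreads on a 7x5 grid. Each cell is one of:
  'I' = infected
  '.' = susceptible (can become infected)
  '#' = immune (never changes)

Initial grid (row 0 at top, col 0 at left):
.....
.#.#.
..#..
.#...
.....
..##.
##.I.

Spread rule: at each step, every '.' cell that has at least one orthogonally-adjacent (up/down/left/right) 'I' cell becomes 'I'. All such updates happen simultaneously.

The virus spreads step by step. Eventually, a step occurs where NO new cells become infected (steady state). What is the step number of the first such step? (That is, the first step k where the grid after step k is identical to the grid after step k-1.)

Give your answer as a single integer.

Step 0 (initial): 1 infected
Step 1: +2 new -> 3 infected
Step 2: +1 new -> 4 infected
Step 3: +1 new -> 5 infected
Step 4: +2 new -> 7 infected
Step 5: +3 new -> 10 infected
Step 6: +4 new -> 14 infected
Step 7: +3 new -> 17 infected
Step 8: +3 new -> 20 infected
Step 9: +2 new -> 22 infected
Step 10: +4 new -> 26 infected
Step 11: +1 new -> 27 infected
Step 12: +0 new -> 27 infected

Answer: 12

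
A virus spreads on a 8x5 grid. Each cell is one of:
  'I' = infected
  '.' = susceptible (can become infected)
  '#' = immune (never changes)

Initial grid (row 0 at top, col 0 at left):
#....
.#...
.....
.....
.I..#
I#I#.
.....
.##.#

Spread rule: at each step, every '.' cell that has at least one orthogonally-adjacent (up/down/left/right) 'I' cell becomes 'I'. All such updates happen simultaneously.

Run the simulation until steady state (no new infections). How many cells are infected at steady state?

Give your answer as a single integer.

Step 0 (initial): 3 infected
Step 1: +5 new -> 8 infected
Step 2: +7 new -> 15 infected
Step 3: +5 new -> 20 infected
Step 4: +5 new -> 25 infected
Step 5: +3 new -> 28 infected
Step 6: +3 new -> 31 infected
Step 7: +1 new -> 32 infected
Step 8: +0 new -> 32 infected

Answer: 32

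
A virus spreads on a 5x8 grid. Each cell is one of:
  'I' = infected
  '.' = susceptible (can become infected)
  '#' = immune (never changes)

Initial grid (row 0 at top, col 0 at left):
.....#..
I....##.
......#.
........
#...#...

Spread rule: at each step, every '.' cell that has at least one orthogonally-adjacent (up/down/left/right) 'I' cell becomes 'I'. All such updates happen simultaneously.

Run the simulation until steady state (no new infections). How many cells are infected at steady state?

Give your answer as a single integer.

Step 0 (initial): 1 infected
Step 1: +3 new -> 4 infected
Step 2: +4 new -> 8 infected
Step 3: +4 new -> 12 infected
Step 4: +5 new -> 17 infected
Step 5: +4 new -> 21 infected
Step 6: +3 new -> 24 infected
Step 7: +1 new -> 25 infected
Step 8: +2 new -> 27 infected
Step 9: +2 new -> 29 infected
Step 10: +2 new -> 31 infected
Step 11: +1 new -> 32 infected
Step 12: +1 new -> 33 infected
Step 13: +1 new -> 34 infected
Step 14: +0 new -> 34 infected

Answer: 34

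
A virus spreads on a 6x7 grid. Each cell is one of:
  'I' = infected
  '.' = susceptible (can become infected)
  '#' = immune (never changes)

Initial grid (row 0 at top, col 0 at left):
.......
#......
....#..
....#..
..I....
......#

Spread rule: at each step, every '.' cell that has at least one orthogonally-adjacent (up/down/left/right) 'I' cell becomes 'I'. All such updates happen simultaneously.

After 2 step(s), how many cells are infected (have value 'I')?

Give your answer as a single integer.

Answer: 12

Derivation:
Step 0 (initial): 1 infected
Step 1: +4 new -> 5 infected
Step 2: +7 new -> 12 infected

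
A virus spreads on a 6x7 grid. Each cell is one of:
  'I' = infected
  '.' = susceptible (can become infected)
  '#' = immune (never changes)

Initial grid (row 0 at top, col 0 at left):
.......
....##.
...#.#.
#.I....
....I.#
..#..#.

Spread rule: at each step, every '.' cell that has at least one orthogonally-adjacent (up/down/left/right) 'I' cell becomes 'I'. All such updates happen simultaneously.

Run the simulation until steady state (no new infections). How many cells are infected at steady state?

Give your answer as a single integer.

Step 0 (initial): 2 infected
Step 1: +8 new -> 10 infected
Step 2: +6 new -> 16 infected
Step 3: +7 new -> 23 infected
Step 4: +5 new -> 28 infected
Step 5: +3 new -> 31 infected
Step 6: +2 new -> 33 infected
Step 7: +0 new -> 33 infected

Answer: 33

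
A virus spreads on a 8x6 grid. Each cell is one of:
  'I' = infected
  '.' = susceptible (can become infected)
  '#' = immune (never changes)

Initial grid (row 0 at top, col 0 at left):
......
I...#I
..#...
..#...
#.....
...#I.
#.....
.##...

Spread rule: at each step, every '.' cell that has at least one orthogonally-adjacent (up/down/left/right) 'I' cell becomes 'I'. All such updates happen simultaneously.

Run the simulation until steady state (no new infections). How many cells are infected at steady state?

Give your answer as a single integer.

Step 0 (initial): 3 infected
Step 1: +8 new -> 11 infected
Step 2: +13 new -> 24 infected
Step 3: +10 new -> 34 infected
Step 4: +3 new -> 37 infected
Step 5: +1 new -> 38 infected
Step 6: +1 new -> 39 infected
Step 7: +0 new -> 39 infected

Answer: 39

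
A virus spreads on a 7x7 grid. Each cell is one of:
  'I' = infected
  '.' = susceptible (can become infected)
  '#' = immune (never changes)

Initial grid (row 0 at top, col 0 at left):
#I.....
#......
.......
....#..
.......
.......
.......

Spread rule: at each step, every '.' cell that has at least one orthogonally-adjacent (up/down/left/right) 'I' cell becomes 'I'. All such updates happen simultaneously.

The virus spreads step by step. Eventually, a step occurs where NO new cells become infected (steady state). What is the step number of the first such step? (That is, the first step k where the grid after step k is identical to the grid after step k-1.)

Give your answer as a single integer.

Step 0 (initial): 1 infected
Step 1: +2 new -> 3 infected
Step 2: +3 new -> 6 infected
Step 3: +5 new -> 11 infected
Step 4: +6 new -> 17 infected
Step 5: +7 new -> 24 infected
Step 6: +6 new -> 30 infected
Step 7: +6 new -> 36 infected
Step 8: +4 new -> 40 infected
Step 9: +3 new -> 43 infected
Step 10: +2 new -> 45 infected
Step 11: +1 new -> 46 infected
Step 12: +0 new -> 46 infected

Answer: 12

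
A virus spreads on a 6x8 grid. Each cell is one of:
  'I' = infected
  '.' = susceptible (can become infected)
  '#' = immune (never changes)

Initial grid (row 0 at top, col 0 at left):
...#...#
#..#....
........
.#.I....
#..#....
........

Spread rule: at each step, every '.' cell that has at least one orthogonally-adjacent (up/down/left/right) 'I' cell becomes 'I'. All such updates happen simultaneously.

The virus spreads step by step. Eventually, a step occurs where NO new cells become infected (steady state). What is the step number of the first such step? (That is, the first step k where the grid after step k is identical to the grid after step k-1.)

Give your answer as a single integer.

Answer: 7

Derivation:
Step 0 (initial): 1 infected
Step 1: +3 new -> 4 infected
Step 2: +5 new -> 9 infected
Step 3: +9 new -> 18 infected
Step 4: +11 new -> 29 infected
Step 5: +8 new -> 37 infected
Step 6: +4 new -> 41 infected
Step 7: +0 new -> 41 infected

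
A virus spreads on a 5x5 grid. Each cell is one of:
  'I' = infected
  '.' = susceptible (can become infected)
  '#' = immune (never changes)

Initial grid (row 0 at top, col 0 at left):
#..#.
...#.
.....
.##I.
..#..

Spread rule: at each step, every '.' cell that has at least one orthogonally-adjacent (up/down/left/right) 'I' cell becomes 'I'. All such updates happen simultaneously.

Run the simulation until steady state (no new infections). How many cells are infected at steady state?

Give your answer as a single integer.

Step 0 (initial): 1 infected
Step 1: +3 new -> 4 infected
Step 2: +3 new -> 7 infected
Step 3: +3 new -> 10 infected
Step 4: +4 new -> 14 infected
Step 5: +3 new -> 17 infected
Step 6: +1 new -> 18 infected
Step 7: +1 new -> 19 infected
Step 8: +0 new -> 19 infected

Answer: 19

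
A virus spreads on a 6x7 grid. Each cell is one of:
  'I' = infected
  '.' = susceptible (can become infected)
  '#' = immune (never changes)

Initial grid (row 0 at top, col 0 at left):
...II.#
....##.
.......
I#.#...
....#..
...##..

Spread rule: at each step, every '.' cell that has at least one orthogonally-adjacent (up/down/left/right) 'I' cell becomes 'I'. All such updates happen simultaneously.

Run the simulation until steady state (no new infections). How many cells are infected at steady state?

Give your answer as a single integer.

Answer: 34

Derivation:
Step 0 (initial): 3 infected
Step 1: +5 new -> 8 infected
Step 2: +7 new -> 15 infected
Step 3: +6 new -> 21 infected
Step 4: +5 new -> 26 infected
Step 5: +2 new -> 28 infected
Step 6: +3 new -> 31 infected
Step 7: +2 new -> 33 infected
Step 8: +1 new -> 34 infected
Step 9: +0 new -> 34 infected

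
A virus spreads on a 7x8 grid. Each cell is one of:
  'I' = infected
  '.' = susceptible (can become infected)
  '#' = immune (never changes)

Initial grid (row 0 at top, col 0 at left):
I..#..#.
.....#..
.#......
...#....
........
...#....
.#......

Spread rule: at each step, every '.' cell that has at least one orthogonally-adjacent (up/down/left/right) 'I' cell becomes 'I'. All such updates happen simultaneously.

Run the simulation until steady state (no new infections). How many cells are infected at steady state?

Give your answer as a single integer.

Step 0 (initial): 1 infected
Step 1: +2 new -> 3 infected
Step 2: +3 new -> 6 infected
Step 3: +2 new -> 8 infected
Step 4: +4 new -> 12 infected
Step 5: +5 new -> 17 infected
Step 6: +5 new -> 22 infected
Step 7: +5 new -> 27 infected
Step 8: +4 new -> 31 infected
Step 9: +6 new -> 37 infected
Step 10: +5 new -> 42 infected
Step 11: +4 new -> 46 infected
Step 12: +2 new -> 48 infected
Step 13: +1 new -> 49 infected
Step 14: +0 new -> 49 infected

Answer: 49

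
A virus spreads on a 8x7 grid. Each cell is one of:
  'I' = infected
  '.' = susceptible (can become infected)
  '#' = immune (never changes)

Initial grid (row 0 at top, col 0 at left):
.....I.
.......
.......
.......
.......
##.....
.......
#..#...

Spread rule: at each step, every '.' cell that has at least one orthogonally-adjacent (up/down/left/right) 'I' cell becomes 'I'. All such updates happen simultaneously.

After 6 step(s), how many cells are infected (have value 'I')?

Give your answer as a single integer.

Answer: 33

Derivation:
Step 0 (initial): 1 infected
Step 1: +3 new -> 4 infected
Step 2: +4 new -> 8 infected
Step 3: +5 new -> 13 infected
Step 4: +6 new -> 19 infected
Step 5: +7 new -> 26 infected
Step 6: +7 new -> 33 infected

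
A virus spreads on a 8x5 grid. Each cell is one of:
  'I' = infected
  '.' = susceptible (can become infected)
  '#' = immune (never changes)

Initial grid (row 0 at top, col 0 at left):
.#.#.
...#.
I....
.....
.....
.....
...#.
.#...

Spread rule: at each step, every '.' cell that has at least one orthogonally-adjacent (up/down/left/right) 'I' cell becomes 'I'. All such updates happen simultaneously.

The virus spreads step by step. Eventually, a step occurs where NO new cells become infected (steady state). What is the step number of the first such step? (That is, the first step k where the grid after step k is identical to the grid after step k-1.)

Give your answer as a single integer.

Answer: 10

Derivation:
Step 0 (initial): 1 infected
Step 1: +3 new -> 4 infected
Step 2: +5 new -> 9 infected
Step 3: +5 new -> 14 infected
Step 4: +6 new -> 20 infected
Step 5: +6 new -> 26 infected
Step 6: +4 new -> 30 infected
Step 7: +2 new -> 32 infected
Step 8: +2 new -> 34 infected
Step 9: +1 new -> 35 infected
Step 10: +0 new -> 35 infected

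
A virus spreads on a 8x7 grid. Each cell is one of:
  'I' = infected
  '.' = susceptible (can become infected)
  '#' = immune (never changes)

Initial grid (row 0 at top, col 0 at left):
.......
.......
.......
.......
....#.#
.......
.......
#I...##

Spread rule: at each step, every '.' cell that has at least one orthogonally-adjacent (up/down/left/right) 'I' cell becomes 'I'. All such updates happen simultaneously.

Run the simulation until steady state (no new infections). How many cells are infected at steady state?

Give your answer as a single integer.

Step 0 (initial): 1 infected
Step 1: +2 new -> 3 infected
Step 2: +4 new -> 7 infected
Step 3: +5 new -> 12 infected
Step 4: +5 new -> 17 infected
Step 5: +6 new -> 23 infected
Step 6: +6 new -> 29 infected
Step 7: +7 new -> 36 infected
Step 8: +5 new -> 41 infected
Step 9: +4 new -> 45 infected
Step 10: +3 new -> 48 infected
Step 11: +2 new -> 50 infected
Step 12: +1 new -> 51 infected
Step 13: +0 new -> 51 infected

Answer: 51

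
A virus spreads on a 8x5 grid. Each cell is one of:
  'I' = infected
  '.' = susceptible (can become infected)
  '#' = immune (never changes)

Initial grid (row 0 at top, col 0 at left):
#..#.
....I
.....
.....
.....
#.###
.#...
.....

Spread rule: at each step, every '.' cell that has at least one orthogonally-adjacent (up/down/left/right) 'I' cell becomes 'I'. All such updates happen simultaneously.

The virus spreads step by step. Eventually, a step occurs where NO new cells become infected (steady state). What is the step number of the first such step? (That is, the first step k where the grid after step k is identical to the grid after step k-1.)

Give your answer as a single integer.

Answer: 8

Derivation:
Step 0 (initial): 1 infected
Step 1: +3 new -> 4 infected
Step 2: +3 new -> 7 infected
Step 3: +5 new -> 12 infected
Step 4: +5 new -> 17 infected
Step 5: +3 new -> 20 infected
Step 6: +2 new -> 22 infected
Step 7: +2 new -> 24 infected
Step 8: +0 new -> 24 infected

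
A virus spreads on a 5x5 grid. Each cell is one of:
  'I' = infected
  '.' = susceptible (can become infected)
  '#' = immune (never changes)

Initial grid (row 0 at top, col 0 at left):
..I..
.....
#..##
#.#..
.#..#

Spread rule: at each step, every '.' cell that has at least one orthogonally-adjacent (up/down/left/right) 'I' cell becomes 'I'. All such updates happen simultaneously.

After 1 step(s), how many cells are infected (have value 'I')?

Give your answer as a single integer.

Answer: 4

Derivation:
Step 0 (initial): 1 infected
Step 1: +3 new -> 4 infected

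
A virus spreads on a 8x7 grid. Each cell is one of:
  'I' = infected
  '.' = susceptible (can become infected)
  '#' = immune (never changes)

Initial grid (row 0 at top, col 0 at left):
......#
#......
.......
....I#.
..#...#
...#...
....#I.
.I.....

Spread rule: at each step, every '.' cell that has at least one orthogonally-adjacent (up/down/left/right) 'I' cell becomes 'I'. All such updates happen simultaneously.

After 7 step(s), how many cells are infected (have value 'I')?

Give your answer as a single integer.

Answer: 49

Derivation:
Step 0 (initial): 3 infected
Step 1: +9 new -> 12 infected
Step 2: +14 new -> 26 infected
Step 3: +10 new -> 36 infected
Step 4: +8 new -> 44 infected
Step 5: +3 new -> 47 infected
Step 6: +1 new -> 48 infected
Step 7: +1 new -> 49 infected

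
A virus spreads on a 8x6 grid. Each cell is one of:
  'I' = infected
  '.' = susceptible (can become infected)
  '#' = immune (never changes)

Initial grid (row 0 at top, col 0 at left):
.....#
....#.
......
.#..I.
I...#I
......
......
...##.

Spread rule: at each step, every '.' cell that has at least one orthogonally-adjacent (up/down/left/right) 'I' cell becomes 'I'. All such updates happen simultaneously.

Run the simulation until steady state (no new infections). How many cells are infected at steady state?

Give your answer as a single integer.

Step 0 (initial): 3 infected
Step 1: +7 new -> 10 infected
Step 2: +10 new -> 20 infected
Step 3: +11 new -> 31 infected
Step 4: +7 new -> 38 infected
Step 5: +4 new -> 42 infected
Step 6: +0 new -> 42 infected

Answer: 42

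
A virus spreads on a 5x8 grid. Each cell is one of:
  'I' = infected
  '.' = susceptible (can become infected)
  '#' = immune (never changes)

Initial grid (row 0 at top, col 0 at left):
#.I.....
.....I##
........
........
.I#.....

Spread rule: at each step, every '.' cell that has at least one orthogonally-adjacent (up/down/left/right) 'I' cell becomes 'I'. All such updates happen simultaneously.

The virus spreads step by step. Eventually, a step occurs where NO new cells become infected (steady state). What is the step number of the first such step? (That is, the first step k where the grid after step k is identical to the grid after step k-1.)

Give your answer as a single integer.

Step 0 (initial): 3 infected
Step 1: +8 new -> 11 infected
Step 2: +11 new -> 22 infected
Step 3: +9 new -> 31 infected
Step 4: +4 new -> 35 infected
Step 5: +1 new -> 36 infected
Step 6: +0 new -> 36 infected

Answer: 6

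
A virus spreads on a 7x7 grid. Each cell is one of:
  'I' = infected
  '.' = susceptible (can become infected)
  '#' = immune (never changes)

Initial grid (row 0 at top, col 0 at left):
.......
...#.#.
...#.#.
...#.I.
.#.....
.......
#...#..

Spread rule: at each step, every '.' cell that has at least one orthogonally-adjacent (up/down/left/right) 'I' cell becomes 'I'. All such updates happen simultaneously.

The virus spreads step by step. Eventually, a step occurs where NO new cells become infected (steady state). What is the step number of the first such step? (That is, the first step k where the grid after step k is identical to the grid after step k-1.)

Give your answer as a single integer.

Answer: 10

Derivation:
Step 0 (initial): 1 infected
Step 1: +3 new -> 4 infected
Step 2: +5 new -> 9 infected
Step 3: +6 new -> 15 infected
Step 4: +5 new -> 20 infected
Step 5: +5 new -> 25 infected
Step 6: +5 new -> 30 infected
Step 7: +6 new -> 36 infected
Step 8: +4 new -> 40 infected
Step 9: +1 new -> 41 infected
Step 10: +0 new -> 41 infected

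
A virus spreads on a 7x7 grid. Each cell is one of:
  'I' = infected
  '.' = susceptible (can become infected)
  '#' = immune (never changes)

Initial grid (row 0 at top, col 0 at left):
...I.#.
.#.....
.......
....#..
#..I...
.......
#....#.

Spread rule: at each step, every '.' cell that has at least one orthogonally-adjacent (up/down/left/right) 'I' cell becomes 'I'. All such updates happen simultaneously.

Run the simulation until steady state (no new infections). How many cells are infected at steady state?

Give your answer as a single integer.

Answer: 43

Derivation:
Step 0 (initial): 2 infected
Step 1: +7 new -> 9 infected
Step 2: +10 new -> 19 infected
Step 3: +11 new -> 30 infected
Step 4: +9 new -> 39 infected
Step 5: +4 new -> 43 infected
Step 6: +0 new -> 43 infected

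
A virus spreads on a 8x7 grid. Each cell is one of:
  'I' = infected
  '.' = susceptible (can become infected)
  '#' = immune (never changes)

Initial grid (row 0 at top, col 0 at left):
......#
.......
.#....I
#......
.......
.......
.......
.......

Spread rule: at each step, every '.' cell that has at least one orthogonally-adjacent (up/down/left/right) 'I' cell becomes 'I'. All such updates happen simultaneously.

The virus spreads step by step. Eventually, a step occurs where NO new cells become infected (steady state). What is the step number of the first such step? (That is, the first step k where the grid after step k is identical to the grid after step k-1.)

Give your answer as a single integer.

Step 0 (initial): 1 infected
Step 1: +3 new -> 4 infected
Step 2: +4 new -> 8 infected
Step 3: +6 new -> 14 infected
Step 4: +7 new -> 21 infected
Step 5: +7 new -> 28 infected
Step 6: +7 new -> 35 infected
Step 7: +6 new -> 41 infected
Step 8: +6 new -> 47 infected
Step 9: +3 new -> 50 infected
Step 10: +2 new -> 52 infected
Step 11: +1 new -> 53 infected
Step 12: +0 new -> 53 infected

Answer: 12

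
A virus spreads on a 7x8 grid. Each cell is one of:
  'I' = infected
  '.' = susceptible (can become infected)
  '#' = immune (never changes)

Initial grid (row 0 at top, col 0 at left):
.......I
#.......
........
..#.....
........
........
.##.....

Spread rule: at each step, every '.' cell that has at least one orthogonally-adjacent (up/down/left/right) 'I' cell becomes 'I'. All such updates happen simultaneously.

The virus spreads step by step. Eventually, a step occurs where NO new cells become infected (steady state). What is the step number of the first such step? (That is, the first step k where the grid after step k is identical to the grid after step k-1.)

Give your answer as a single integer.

Step 0 (initial): 1 infected
Step 1: +2 new -> 3 infected
Step 2: +3 new -> 6 infected
Step 3: +4 new -> 10 infected
Step 4: +5 new -> 15 infected
Step 5: +6 new -> 21 infected
Step 6: +7 new -> 28 infected
Step 7: +7 new -> 35 infected
Step 8: +4 new -> 39 infected
Step 9: +5 new -> 44 infected
Step 10: +4 new -> 48 infected
Step 11: +2 new -> 50 infected
Step 12: +1 new -> 51 infected
Step 13: +1 new -> 52 infected
Step 14: +0 new -> 52 infected

Answer: 14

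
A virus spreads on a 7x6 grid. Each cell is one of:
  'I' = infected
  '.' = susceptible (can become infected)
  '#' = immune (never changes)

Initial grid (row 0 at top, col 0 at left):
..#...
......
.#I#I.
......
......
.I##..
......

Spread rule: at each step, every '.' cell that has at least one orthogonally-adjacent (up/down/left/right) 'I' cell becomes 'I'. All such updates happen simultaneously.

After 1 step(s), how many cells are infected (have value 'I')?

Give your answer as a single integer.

Answer: 11

Derivation:
Step 0 (initial): 3 infected
Step 1: +8 new -> 11 infected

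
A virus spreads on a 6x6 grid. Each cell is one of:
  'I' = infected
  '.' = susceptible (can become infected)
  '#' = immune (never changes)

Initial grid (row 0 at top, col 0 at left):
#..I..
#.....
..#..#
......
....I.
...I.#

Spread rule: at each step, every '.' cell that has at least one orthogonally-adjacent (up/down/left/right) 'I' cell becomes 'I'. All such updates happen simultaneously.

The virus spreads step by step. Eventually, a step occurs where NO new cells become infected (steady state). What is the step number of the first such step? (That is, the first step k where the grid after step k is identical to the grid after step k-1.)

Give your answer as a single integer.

Answer: 6

Derivation:
Step 0 (initial): 3 infected
Step 1: +8 new -> 11 infected
Step 2: +10 new -> 21 infected
Step 3: +5 new -> 26 infected
Step 4: +3 new -> 29 infected
Step 5: +2 new -> 31 infected
Step 6: +0 new -> 31 infected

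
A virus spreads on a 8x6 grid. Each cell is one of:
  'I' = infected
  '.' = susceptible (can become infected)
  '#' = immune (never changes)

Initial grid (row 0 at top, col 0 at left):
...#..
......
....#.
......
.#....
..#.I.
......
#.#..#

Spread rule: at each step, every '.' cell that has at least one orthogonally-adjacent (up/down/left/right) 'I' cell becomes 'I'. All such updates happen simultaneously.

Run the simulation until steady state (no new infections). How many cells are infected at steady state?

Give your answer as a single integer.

Step 0 (initial): 1 infected
Step 1: +4 new -> 5 infected
Step 2: +6 new -> 11 infected
Step 3: +5 new -> 16 infected
Step 4: +4 new -> 20 infected
Step 5: +7 new -> 27 infected
Step 6: +6 new -> 33 infected
Step 7: +5 new -> 38 infected
Step 8: +2 new -> 40 infected
Step 9: +1 new -> 41 infected
Step 10: +0 new -> 41 infected

Answer: 41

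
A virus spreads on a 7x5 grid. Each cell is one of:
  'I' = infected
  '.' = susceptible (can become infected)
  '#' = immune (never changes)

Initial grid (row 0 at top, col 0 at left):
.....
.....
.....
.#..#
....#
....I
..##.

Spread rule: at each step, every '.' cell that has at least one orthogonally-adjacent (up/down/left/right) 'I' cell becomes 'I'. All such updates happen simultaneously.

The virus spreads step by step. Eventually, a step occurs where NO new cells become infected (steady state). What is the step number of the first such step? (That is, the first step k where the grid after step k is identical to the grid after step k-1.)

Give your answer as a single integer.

Answer: 10

Derivation:
Step 0 (initial): 1 infected
Step 1: +2 new -> 3 infected
Step 2: +2 new -> 5 infected
Step 3: +3 new -> 8 infected
Step 4: +5 new -> 13 infected
Step 5: +5 new -> 18 infected
Step 6: +5 new -> 23 infected
Step 7: +4 new -> 27 infected
Step 8: +2 new -> 29 infected
Step 9: +1 new -> 30 infected
Step 10: +0 new -> 30 infected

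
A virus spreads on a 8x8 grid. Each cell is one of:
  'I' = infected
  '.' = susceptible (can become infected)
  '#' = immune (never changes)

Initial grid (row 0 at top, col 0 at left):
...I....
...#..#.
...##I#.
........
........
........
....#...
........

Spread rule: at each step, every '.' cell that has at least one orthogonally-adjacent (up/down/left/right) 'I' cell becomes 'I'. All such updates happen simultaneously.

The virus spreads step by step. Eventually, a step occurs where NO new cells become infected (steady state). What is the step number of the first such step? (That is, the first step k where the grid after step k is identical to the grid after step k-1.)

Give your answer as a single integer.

Step 0 (initial): 2 infected
Step 1: +4 new -> 6 infected
Step 2: +7 new -> 13 infected
Step 3: +9 new -> 22 infected
Step 4: +10 new -> 32 infected
Step 5: +8 new -> 40 infected
Step 6: +7 new -> 47 infected
Step 7: +5 new -> 52 infected
Step 8: +3 new -> 55 infected
Step 9: +2 new -> 57 infected
Step 10: +1 new -> 58 infected
Step 11: +0 new -> 58 infected

Answer: 11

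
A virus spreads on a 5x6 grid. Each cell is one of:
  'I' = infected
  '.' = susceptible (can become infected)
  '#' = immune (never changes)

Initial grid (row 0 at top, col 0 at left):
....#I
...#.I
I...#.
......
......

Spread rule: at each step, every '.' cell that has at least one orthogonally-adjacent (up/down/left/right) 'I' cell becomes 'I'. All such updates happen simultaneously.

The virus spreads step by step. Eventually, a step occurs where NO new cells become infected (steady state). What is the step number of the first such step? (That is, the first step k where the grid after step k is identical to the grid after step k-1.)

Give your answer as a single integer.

Answer: 6

Derivation:
Step 0 (initial): 3 infected
Step 1: +5 new -> 8 infected
Step 2: +6 new -> 14 infected
Step 3: +7 new -> 21 infected
Step 4: +4 new -> 25 infected
Step 5: +2 new -> 27 infected
Step 6: +0 new -> 27 infected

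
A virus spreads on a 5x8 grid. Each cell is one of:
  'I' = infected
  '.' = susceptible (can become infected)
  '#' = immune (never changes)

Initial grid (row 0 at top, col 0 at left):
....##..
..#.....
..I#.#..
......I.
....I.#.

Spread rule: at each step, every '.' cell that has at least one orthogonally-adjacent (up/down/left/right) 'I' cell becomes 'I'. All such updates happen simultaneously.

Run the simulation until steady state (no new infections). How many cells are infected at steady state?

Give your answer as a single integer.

Step 0 (initial): 3 infected
Step 1: +8 new -> 11 infected
Step 2: +9 new -> 20 infected
Step 3: +8 new -> 28 infected
Step 4: +5 new -> 33 infected
Step 5: +1 new -> 34 infected
Step 6: +0 new -> 34 infected

Answer: 34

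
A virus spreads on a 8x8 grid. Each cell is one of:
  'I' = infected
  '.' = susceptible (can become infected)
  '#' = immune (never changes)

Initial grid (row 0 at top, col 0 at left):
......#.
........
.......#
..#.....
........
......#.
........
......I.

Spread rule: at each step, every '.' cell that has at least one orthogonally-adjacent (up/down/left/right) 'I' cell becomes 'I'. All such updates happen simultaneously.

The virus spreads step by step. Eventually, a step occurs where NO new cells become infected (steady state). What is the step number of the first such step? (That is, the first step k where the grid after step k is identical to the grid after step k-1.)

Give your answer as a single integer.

Answer: 14

Derivation:
Step 0 (initial): 1 infected
Step 1: +3 new -> 4 infected
Step 2: +3 new -> 7 infected
Step 3: +4 new -> 11 infected
Step 4: +5 new -> 16 infected
Step 5: +7 new -> 23 infected
Step 6: +7 new -> 30 infected
Step 7: +7 new -> 37 infected
Step 8: +6 new -> 43 infected
Step 9: +6 new -> 49 infected
Step 10: +5 new -> 54 infected
Step 11: +3 new -> 57 infected
Step 12: +2 new -> 59 infected
Step 13: +1 new -> 60 infected
Step 14: +0 new -> 60 infected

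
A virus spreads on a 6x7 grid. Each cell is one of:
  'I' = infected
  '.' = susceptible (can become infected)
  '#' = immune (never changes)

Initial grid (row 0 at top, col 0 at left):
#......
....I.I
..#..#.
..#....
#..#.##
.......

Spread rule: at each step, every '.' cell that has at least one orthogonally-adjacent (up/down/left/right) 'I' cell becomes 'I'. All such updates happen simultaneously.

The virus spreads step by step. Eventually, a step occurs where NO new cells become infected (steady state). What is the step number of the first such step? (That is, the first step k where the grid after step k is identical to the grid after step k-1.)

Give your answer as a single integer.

Answer: 9

Derivation:
Step 0 (initial): 2 infected
Step 1: +6 new -> 8 infected
Step 2: +6 new -> 14 infected
Step 3: +5 new -> 19 infected
Step 4: +4 new -> 23 infected
Step 5: +4 new -> 27 infected
Step 6: +4 new -> 31 infected
Step 7: +2 new -> 33 infected
Step 8: +1 new -> 34 infected
Step 9: +0 new -> 34 infected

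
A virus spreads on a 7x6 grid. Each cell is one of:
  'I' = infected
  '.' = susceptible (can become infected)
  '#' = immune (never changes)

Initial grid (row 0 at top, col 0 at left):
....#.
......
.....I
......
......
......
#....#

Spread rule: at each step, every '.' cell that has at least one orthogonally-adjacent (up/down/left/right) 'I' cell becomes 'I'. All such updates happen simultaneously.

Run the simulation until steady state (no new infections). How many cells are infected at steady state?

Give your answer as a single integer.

Answer: 39

Derivation:
Step 0 (initial): 1 infected
Step 1: +3 new -> 4 infected
Step 2: +5 new -> 9 infected
Step 3: +5 new -> 14 infected
Step 4: +6 new -> 20 infected
Step 5: +7 new -> 27 infected
Step 6: +6 new -> 33 infected
Step 7: +4 new -> 37 infected
Step 8: +2 new -> 39 infected
Step 9: +0 new -> 39 infected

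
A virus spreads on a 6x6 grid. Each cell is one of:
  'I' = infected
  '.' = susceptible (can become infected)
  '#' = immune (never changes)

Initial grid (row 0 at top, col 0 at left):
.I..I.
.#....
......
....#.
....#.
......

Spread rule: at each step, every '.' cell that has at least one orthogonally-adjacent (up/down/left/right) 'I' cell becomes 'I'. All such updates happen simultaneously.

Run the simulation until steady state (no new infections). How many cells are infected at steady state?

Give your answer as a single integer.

Step 0 (initial): 2 infected
Step 1: +5 new -> 7 infected
Step 2: +5 new -> 12 infected
Step 3: +4 new -> 16 infected
Step 4: +5 new -> 21 infected
Step 5: +5 new -> 26 infected
Step 6: +5 new -> 31 infected
Step 7: +2 new -> 33 infected
Step 8: +0 new -> 33 infected

Answer: 33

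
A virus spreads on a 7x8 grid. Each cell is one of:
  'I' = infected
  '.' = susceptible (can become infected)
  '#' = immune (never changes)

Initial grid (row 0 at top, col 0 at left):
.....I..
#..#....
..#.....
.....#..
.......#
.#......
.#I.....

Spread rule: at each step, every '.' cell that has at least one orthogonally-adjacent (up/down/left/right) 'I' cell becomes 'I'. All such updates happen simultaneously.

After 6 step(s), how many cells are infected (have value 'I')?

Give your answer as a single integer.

Answer: 49

Derivation:
Step 0 (initial): 2 infected
Step 1: +5 new -> 7 infected
Step 2: +8 new -> 15 infected
Step 3: +9 new -> 24 infected
Step 4: +12 new -> 36 infected
Step 5: +10 new -> 46 infected
Step 6: +3 new -> 49 infected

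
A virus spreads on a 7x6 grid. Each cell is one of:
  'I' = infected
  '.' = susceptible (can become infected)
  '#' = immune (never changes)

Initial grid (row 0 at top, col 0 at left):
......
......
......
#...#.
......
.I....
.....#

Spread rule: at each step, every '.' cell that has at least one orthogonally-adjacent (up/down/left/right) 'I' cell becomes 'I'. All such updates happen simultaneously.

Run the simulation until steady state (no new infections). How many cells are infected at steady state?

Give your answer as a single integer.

Answer: 39

Derivation:
Step 0 (initial): 1 infected
Step 1: +4 new -> 5 infected
Step 2: +6 new -> 11 infected
Step 3: +5 new -> 16 infected
Step 4: +7 new -> 23 infected
Step 5: +5 new -> 28 infected
Step 6: +5 new -> 33 infected
Step 7: +3 new -> 36 infected
Step 8: +2 new -> 38 infected
Step 9: +1 new -> 39 infected
Step 10: +0 new -> 39 infected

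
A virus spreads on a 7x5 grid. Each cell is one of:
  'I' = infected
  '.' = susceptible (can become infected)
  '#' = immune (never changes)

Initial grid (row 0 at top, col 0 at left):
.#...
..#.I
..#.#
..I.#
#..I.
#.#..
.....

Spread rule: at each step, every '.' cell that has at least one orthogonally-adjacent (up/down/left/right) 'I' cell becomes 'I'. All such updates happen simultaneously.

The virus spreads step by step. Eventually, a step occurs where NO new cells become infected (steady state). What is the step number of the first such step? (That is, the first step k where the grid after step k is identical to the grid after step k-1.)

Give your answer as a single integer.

Answer: 6

Derivation:
Step 0 (initial): 3 infected
Step 1: +7 new -> 10 infected
Step 2: +7 new -> 17 infected
Step 3: +6 new -> 23 infected
Step 4: +2 new -> 25 infected
Step 5: +2 new -> 27 infected
Step 6: +0 new -> 27 infected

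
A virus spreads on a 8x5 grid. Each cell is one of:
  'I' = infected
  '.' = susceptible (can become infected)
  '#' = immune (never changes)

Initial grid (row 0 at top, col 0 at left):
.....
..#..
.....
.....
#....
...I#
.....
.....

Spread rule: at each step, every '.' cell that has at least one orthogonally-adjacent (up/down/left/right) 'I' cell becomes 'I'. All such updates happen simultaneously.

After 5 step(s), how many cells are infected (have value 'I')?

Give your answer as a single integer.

Step 0 (initial): 1 infected
Step 1: +3 new -> 4 infected
Step 2: +7 new -> 11 infected
Step 3: +8 new -> 19 infected
Step 4: +6 new -> 25 infected
Step 5: +5 new -> 30 infected

Answer: 30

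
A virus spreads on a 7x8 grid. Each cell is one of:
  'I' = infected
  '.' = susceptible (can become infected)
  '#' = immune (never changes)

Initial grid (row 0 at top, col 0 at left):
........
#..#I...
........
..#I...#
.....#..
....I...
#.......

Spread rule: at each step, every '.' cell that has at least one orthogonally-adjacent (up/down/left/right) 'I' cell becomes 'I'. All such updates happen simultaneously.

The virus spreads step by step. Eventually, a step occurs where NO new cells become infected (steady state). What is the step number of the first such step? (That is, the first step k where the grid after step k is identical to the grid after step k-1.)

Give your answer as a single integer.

Step 0 (initial): 3 infected
Step 1: +10 new -> 13 infected
Step 2: +11 new -> 24 infected
Step 3: +13 new -> 37 infected
Step 4: +11 new -> 48 infected
Step 5: +2 new -> 50 infected
Step 6: +0 new -> 50 infected

Answer: 6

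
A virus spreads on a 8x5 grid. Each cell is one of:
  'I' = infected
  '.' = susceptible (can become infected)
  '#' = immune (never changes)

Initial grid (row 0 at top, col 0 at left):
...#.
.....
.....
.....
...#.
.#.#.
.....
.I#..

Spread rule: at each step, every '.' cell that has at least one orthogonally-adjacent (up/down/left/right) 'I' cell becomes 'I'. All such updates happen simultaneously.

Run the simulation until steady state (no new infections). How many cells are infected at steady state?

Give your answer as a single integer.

Answer: 35

Derivation:
Step 0 (initial): 1 infected
Step 1: +2 new -> 3 infected
Step 2: +2 new -> 5 infected
Step 3: +3 new -> 8 infected
Step 4: +4 new -> 12 infected
Step 5: +5 new -> 17 infected
Step 6: +5 new -> 22 infected
Step 7: +5 new -> 27 infected
Step 8: +5 new -> 32 infected
Step 9: +2 new -> 34 infected
Step 10: +1 new -> 35 infected
Step 11: +0 new -> 35 infected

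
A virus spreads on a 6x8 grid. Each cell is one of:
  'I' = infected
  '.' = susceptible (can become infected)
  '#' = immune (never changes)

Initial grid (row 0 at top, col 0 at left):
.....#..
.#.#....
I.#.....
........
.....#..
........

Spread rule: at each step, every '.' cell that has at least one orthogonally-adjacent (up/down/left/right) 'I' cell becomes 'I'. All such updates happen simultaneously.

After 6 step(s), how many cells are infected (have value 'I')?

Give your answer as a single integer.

Step 0 (initial): 1 infected
Step 1: +3 new -> 4 infected
Step 2: +3 new -> 7 infected
Step 3: +4 new -> 11 infected
Step 4: +4 new -> 15 infected
Step 5: +6 new -> 21 infected
Step 6: +5 new -> 26 infected

Answer: 26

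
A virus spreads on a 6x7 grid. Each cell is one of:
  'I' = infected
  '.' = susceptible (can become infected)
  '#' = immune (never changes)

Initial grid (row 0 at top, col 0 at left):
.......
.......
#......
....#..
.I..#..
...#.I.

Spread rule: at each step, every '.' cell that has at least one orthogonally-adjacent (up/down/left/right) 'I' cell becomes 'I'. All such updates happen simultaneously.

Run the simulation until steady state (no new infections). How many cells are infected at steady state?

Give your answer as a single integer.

Step 0 (initial): 2 infected
Step 1: +7 new -> 9 infected
Step 2: +8 new -> 17 infected
Step 3: +5 new -> 22 infected
Step 4: +7 new -> 29 infected
Step 5: +6 new -> 35 infected
Step 6: +3 new -> 38 infected
Step 7: +0 new -> 38 infected

Answer: 38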